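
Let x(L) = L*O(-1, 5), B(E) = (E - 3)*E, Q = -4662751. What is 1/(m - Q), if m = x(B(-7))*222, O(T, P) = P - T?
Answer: 1/4755991 ≈ 2.1026e-7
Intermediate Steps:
B(E) = E*(-3 + E) (B(E) = (-3 + E)*E = E*(-3 + E))
x(L) = 6*L (x(L) = L*(5 - 1*(-1)) = L*(5 + 1) = L*6 = 6*L)
m = 93240 (m = (6*(-7*(-3 - 7)))*222 = (6*(-7*(-10)))*222 = (6*70)*222 = 420*222 = 93240)
1/(m - Q) = 1/(93240 - 1*(-4662751)) = 1/(93240 + 4662751) = 1/4755991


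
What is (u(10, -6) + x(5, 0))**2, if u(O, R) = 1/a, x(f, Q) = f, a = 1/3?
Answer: 64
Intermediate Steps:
a = 1/3 ≈ 0.33333
u(O, R) = 3 (u(O, R) = 1/(1/3) = 3)
(u(10, -6) + x(5, 0))**2 = (3 + 5)**2 = 8**2 = 64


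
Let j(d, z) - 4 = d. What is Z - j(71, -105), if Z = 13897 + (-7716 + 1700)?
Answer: 7806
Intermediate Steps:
j(d, z) = 4 + d
Z = 7881 (Z = 13897 - 6016 = 7881)
Z - j(71, -105) = 7881 - (4 + 71) = 7881 - 1*75 = 7881 - 75 = 7806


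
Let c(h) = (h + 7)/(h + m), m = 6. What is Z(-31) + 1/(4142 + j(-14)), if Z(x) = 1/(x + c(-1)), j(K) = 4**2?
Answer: -20641/619542 ≈ -0.033317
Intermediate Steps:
j(K) = 16
c(h) = (7 + h)/(6 + h) (c(h) = (h + 7)/(h + 6) = (7 + h)/(6 + h))
Z(x) = 1/(6/5 + x) (Z(x) = 1/(x + (7 - 1)/(6 - 1)) = 1/(x + 6/5) = 1/(6/5 + x))
Z(-31) + 1/(4142 + j(-14)) = 5/(6 + 5*(-31)) + 1/(4142 + 16) = 5/(6 - 155) + 1/4158 = 5/(-149) + 1/4158 = 5*(-1/149) + 1/4158 = -5/149 + 1/4158 = -20641/619542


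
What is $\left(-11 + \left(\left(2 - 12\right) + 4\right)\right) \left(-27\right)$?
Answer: $459$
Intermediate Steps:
$\left(-11 + \left(\left(2 - 12\right) + 4\right)\right) \left(-27\right) = \left(-11 + \left(-10 + 4\right)\right) \left(-27\right) = \left(-11 - 6\right) \left(-27\right) = \left(-17\right) \left(-27\right) = 459$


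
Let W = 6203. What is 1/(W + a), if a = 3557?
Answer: 1/9760 ≈ 0.00010246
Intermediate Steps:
1/(W + a) = 1/(6203 + 3557) = 1/9760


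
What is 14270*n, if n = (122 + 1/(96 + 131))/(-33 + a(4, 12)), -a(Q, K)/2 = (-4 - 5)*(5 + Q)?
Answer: 395207650/29283 ≈ 13496.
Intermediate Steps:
a(Q, K) = 90 + 18*Q (a(Q, K) = -2*(-4 - 5)*(5 + Q) = -(-18)*(5 + Q) = -2*(-45 - 9*Q) = 90 + 18*Q)
n = 27695/29283 (n = (122 + 1/(96 + 131))/(-33 + (90 + 18*4)) = (122 + 1/227)/(-33 + (90 + 72)) = (122 + 1/227)/(-33 + 162) = (27695/227)/129 = (27695/227)*(1/129) = 27695/29283 ≈ 0.94577)
14270*n = 14270*(27695/29283) = 395207650/29283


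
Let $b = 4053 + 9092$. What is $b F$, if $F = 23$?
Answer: $302335$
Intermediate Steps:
$b = 13145$
$b F = 13145 \cdot 23 = 302335$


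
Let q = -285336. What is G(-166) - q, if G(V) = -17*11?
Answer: 285149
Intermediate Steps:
G(V) = -187
G(-166) - q = -187 - 1*(-285336) = -187 + 285336 = 285149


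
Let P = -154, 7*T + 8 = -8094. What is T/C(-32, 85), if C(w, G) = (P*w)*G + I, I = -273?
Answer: -8102/2930249 ≈ -0.0027650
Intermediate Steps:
T = -8102/7 (T = -8/7 + (1/7)*(-8094) = -8/7 - 8094/7 = -8102/7 ≈ -1157.4)
C(w, G) = -273 - 154*G*w (C(w, G) = (-154*w)*G - 273 = -154*G*w - 273 = -273 - 154*G*w)
T/C(-32, 85) = -8102/(7*(-273 - 154*85*(-32))) = -8102/(7*(-273 + 418880)) = -8102/7/418607 = -8102/7*1/418607 = -8102/2930249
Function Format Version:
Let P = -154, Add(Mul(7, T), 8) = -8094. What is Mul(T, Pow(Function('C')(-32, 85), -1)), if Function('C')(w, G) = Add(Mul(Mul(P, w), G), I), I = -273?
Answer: Rational(-8102, 2930249) ≈ -0.0027650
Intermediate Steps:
T = Rational(-8102, 7) (T = Add(Rational(-8, 7), Mul(Rational(1, 7), -8094)) = Add(Rational(-8, 7), Rational(-8094, 7)) = Rational(-8102, 7) ≈ -1157.4)
Function('C')(w, G) = Add(-273, Mul(-154, G, w)) (Function('C')(w, G) = Add(Mul(Mul(-154, w), G), -273) = Add(Mul(-154, G, w), -273) = Add(-273, Mul(-154, G, w)))
Mul(T, Pow(Function('C')(-32, 85), -1)) = Mul(Rational(-8102, 7), Pow(Add(-273, Mul(-154, 85, -32)), -1)) = Mul(Rational(-8102, 7), Pow(Add(-273, 418880), -1)) = Mul(Rational(-8102, 7), Pow(418607, -1)) = Mul(Rational(-8102, 7), Rational(1, 418607)) = Rational(-8102, 2930249)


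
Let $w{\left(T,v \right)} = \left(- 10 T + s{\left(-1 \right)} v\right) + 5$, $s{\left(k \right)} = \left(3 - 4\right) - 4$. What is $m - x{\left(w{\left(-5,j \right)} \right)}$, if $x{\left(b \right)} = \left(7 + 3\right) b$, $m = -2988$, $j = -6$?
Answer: $-3838$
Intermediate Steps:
$s{\left(k \right)} = -5$ ($s{\left(k \right)} = -1 - 4 = -5$)
$w{\left(T,v \right)} = 5 - 10 T - 5 v$ ($w{\left(T,v \right)} = \left(- 10 T - 5 v\right) + 5 = 5 - 10 T - 5 v$)
$x{\left(b \right)} = 10 b$
$m - x{\left(w{\left(-5,j \right)} \right)} = -2988 - 10 \left(5 - -50 - -30\right) = -2988 - 10 \left(5 + 50 + 30\right) = -2988 - 10 \cdot 85 = -2988 - 850 = -3838$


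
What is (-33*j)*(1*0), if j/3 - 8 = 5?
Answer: 0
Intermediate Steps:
j = 39 (j = 24 + 3*5 = 24 + 15 = 39)
(-33*j)*(1*0) = (-33*39)*(1*0) = -1287*0 = 0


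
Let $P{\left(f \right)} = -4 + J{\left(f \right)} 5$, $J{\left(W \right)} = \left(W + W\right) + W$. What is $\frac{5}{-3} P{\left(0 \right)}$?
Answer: $\frac{20}{3} \approx 6.6667$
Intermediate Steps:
$J{\left(W \right)} = 3 W$ ($J{\left(W \right)} = 2 W + W = 3 W$)
$P{\left(f \right)} = -4 + 15 f$ ($P{\left(f \right)} = -4 + 3 f 5 = -4 + 15 f$)
$\frac{5}{-3} P{\left(0 \right)} = \frac{5}{-3} \left(-4 + 15 \cdot 0\right) = 5 \left(- \frac{1}{3}\right) \left(-4 + 0\right) = \left(- \frac{5}{3}\right) \left(-4\right) = \frac{20}{3}$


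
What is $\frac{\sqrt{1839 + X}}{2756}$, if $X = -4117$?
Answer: $\frac{i \sqrt{2278}}{2756} \approx 0.017318 i$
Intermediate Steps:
$\frac{\sqrt{1839 + X}}{2756} = \frac{\sqrt{1839 - 4117}}{2756} = \sqrt{-2278} \cdot \frac{1}{2756} = i \sqrt{2278} \cdot \frac{1}{2756} = \frac{i \sqrt{2278}}{2756}$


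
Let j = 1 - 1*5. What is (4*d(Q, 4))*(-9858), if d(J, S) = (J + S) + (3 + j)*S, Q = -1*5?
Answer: 197160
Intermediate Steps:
j = -4 (j = 1 - 5 = -4)
Q = -5
d(J, S) = J (d(J, S) = (J + S) + (3 - 4)*S = (J + S) - S = J)
(4*d(Q, 4))*(-9858) = (4*(-5))*(-9858) = -20*(-9858) = 197160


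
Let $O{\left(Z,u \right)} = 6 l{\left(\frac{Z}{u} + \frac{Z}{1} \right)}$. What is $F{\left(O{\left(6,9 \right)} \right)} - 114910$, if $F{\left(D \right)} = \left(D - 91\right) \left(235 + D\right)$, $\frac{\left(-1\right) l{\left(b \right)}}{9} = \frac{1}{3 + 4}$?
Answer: $- \frac{6729971}{49} \approx -1.3735 \cdot 10^{5}$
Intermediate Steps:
$l{\left(b \right)} = - \frac{9}{7}$ ($l{\left(b \right)} = - \frac{9}{3 + 4} = - \frac{9}{7}$)
$O{\left(Z,u \right)} = - \frac{54}{7}$ ($O{\left(Z,u \right)} = 6 \left(- \frac{9}{7}\right) = - \frac{54}{7}$)
$F{\left(D \right)} = \left(-91 + D\right) \left(235 + D\right)$
$F{\left(O{\left(6,9 \right)} \right)} - 114910 = \left(-21385 + \left(- \frac{54}{7}\right)^{2} + 144 \left(- \frac{54}{7}\right)\right) - 114910 = \left(-21385 + \frac{2916}{49} - \frac{7776}{7}\right) - 114910 = - \frac{1099381}{49} - 114910 = - \frac{6729971}{49}$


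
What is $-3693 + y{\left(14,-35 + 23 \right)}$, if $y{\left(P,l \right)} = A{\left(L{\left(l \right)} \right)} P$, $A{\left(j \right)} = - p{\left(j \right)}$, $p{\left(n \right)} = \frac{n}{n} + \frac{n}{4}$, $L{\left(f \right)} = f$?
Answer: $-3665$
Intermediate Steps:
$p{\left(n \right)} = 1 + \frac{n}{4}$ ($p{\left(n \right)} = 1 + n \frac{1}{4} = 1 + \frac{n}{4}$)
$A{\left(j \right)} = -1 - \frac{j}{4}$ ($A{\left(j \right)} = - (1 + \frac{j}{4}) = -1 - \frac{j}{4}$)
$y{\left(P,l \right)} = P \left(-1 - \frac{l}{4}\right)$ ($y{\left(P,l \right)} = \left(-1 - \frac{l}{4}\right) P = P \left(-1 - \frac{l}{4}\right)$)
$-3693 + y{\left(14,-35 + 23 \right)} = -3693 - \frac{7 \left(4 + \left(-35 + 23\right)\right)}{2} = -3693 - \frac{7 \left(4 - 12\right)}{2} = -3693 - \frac{7}{2} \left(-8\right) = -3693 + 28 = -3665$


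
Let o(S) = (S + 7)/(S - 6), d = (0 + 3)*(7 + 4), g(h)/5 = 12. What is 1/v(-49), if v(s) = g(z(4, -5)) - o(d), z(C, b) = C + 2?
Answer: 27/1580 ≈ 0.017089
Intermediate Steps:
z(C, b) = 2 + C
g(h) = 60 (g(h) = 5*12 = 60)
d = 33 (d = 3*11 = 33)
o(S) = (7 + S)/(-6 + S)
v(s) = 1580/27 (v(s) = 60 - (7 + 33)/(-6 + 33) = 60 - 40/27 = 1580/27)
1/v(-49) = 1/(1580/27) = 27/1580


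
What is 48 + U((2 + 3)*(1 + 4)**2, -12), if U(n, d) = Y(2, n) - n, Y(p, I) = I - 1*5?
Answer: 43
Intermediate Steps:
Y(p, I) = -5 + I (Y(p, I) = I - 5 = -5 + I)
U(n, d) = -5 (U(n, d) = (-5 + n) - n = -5)
48 + U((2 + 3)*(1 + 4)**2, -12) = 48 - 5 = 43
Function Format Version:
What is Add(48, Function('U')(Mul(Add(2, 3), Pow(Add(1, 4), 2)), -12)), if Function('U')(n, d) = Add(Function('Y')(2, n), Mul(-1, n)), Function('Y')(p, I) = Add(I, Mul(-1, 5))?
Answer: 43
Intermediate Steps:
Function('Y')(p, I) = Add(-5, I) (Function('Y')(p, I) = Add(I, -5) = Add(-5, I))
Function('U')(n, d) = -5 (Function('U')(n, d) = Add(Add(-5, n), Mul(-1, n)) = -5)
Add(48, Function('U')(Mul(Add(2, 3), Pow(Add(1, 4), 2)), -12)) = Add(48, -5) = 43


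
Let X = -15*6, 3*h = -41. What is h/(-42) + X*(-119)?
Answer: 1349501/126 ≈ 10710.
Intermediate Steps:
h = -41/3 (h = (⅓)*(-41) = -41/3 ≈ -13.667)
X = -90
h/(-42) + X*(-119) = -41/3/(-42) - 90*(-119) = -41/3*(-1/42) + 10710 = 41/126 + 10710 = 1349501/126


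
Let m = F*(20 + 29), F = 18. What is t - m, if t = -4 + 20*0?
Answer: -886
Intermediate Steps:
m = 882 (m = 18*(20 + 29) = 18*49 = 882)
t = -4 (t = -4 + 0 = -4)
t - m = -4 - 1*882 = -4 - 882 = -886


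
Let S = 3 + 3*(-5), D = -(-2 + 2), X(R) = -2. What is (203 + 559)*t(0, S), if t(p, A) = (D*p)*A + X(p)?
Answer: -1524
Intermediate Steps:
D = 0 (D = -1*0 = 0)
S = -12 (S = 3 - 15 = -12)
t(p, A) = -2 (t(p, A) = (0*p)*A - 2 = 0*A - 2 = 0 - 2 = -2)
(203 + 559)*t(0, S) = (203 + 559)*(-2) = 762*(-2) = -1524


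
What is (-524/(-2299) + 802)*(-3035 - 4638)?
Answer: -14151482706/2299 ≈ -6.1555e+6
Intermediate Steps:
(-524/(-2299) + 802)*(-3035 - 4638) = (-524*(-1/2299) + 802)*(-7673) = (524/2299 + 802)*(-7673) = (1844322/2299)*(-7673) = -14151482706/2299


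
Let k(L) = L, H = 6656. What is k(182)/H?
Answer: 7/256 ≈ 0.027344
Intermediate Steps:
k(182)/H = 182/6656 = 182*(1/6656) = 7/256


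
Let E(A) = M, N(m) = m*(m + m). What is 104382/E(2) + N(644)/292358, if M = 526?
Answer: 7738303757/38445077 ≈ 201.28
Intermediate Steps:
N(m) = 2*m**2 (N(m) = m*(2*m) = 2*m**2)
E(A) = 526
104382/E(2) + N(644)/292358 = 104382/526 + (2*644**2)/292358 = 104382*(1/526) + (2*414736)*(1/292358) = 52191/263 + 829472*(1/292358) = 52191/263 + 414736/146179 = 7738303757/38445077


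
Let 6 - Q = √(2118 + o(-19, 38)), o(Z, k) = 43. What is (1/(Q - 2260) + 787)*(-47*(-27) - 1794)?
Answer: -139883209585/338557 - 35*√2161/338557 ≈ -4.1318e+5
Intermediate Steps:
Q = 6 - √2161 (Q = 6 - √(2118 + 43) = 6 - √2161 ≈ -40.487)
(1/(Q - 2260) + 787)*(-47*(-27) - 1794) = (1/((6 - √2161) - 2260) + 787)*(-47*(-27) - 1794) = (1/(-2254 - √2161) + 787)*(1269 - 1794) = (787 + 1/(-2254 - √2161))*(-525) = -413175 - 525/(-2254 - √2161)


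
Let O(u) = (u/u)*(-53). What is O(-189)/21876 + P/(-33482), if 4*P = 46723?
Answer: -257302633/732452232 ≈ -0.35129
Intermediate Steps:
P = 46723/4 (P = (¼)*46723 = 46723/4 ≈ 11681.)
O(u) = -53 (O(u) = 1*(-53) = -53)
O(-189)/21876 + P/(-33482) = -53/21876 + (46723/4)/(-33482) = -53*1/21876 + (46723/4)*(-1/33482) = -53/21876 - 46723/133928 = -257302633/732452232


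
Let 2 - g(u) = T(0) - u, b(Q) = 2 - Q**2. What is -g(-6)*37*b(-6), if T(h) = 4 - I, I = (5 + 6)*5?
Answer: 59126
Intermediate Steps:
I = 55 (I = 11*5 = 55)
T(h) = -51 (T(h) = 4 - 1*55 = 4 - 55 = -51)
g(u) = 53 + u (g(u) = 2 - (-51 - u) = 2 + (51 + u) = 53 + u)
-g(-6)*37*b(-6) = -(53 - 6)*37*(2 - 1*(-6)**2) = -47*37*(2 - 1*36) = -1739*(2 - 36) = -1739*(-34) = -1*(-59126) = 59126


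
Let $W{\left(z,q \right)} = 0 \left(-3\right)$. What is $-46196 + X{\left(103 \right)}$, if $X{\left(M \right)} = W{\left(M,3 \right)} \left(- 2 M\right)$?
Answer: $-46196$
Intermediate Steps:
$W{\left(z,q \right)} = 0$
$X{\left(M \right)} = 0$ ($X{\left(M \right)} = 0 \left(- 2 M\right) = 0$)
$-46196 + X{\left(103 \right)} = -46196 + 0 = -46196$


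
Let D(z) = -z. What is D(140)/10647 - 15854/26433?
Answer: -2738066/4467177 ≈ -0.61293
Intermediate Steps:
D(140)/10647 - 15854/26433 = -1*140/10647 - 15854/26433 = -140*1/10647 - 15854*1/26433 = -20/1521 - 15854/26433 = -2738066/4467177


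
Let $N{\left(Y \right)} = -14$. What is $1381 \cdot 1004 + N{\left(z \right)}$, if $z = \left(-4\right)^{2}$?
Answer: $1386510$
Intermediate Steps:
$z = 16$
$1381 \cdot 1004 + N{\left(z \right)} = 1381 \cdot 1004 - 14 = 1386524 - 14 = 1386510$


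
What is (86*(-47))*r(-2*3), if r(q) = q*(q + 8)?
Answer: 48504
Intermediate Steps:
r(q) = q*(8 + q)
(86*(-47))*r(-2*3) = (86*(-47))*((-2*3)*(8 - 2*3)) = -(-24252)*(8 - 6) = -(-24252)*2 = -4042*(-12) = 48504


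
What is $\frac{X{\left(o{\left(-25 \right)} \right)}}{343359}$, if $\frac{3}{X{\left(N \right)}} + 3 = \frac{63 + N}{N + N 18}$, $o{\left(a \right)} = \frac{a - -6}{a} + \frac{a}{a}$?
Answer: $- \frac{836}{101748717} \approx -8.2163 \cdot 10^{-6}$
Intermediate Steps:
$o{\left(a \right)} = 1 + \frac{6 + a}{a}$ ($o{\left(a \right)} = \frac{a + 6}{a} + 1 = \frac{6 + a}{a} + 1 = 1 + \frac{6 + a}{a}$)
$X{\left(N \right)} = \frac{3}{-3 + \frac{63 + N}{19 N}}$ ($X{\left(N \right)} = \frac{3}{-3 + \frac{63 + N}{N + N 18}} = \frac{3}{-3 + \frac{63 + N}{N + 18 N}} = \frac{3}{-3 + \frac{63 + N}{19 N}}$)
$\frac{X{\left(o{\left(-25 \right)} \right)}}{343359} = \frac{\left(-57\right) \left(2 + \frac{6}{-25}\right) \frac{1}{-63 + 56 \left(2 + \frac{6}{-25}\right)}}{343359} = - \frac{57 \left(2 + 6 \left(- \frac{1}{25}\right)\right)}{-63 + 56 \left(2 + 6 \left(- \frac{1}{25}\right)\right)} \frac{1}{343359} = - \frac{57 \left(2 - \frac{6}{25}\right)}{-63 + 56 \left(2 - \frac{6}{25}\right)} \frac{1}{343359} = \left(-57\right) \frac{44}{25} \frac{1}{-63 + 56 \cdot \frac{44}{25}} \cdot \frac{1}{343359} = \left(-57\right) \frac{44}{25} \frac{1}{-63 + \frac{2464}{25}} \cdot \frac{1}{343359} = \left(-57\right) \frac{44}{25} \frac{1}{\frac{889}{25}} \cdot \frac{1}{343359} = \left(-57\right) \frac{44}{25} \cdot \frac{25}{889} \cdot \frac{1}{343359} = \left(- \frac{2508}{889}\right) \frac{1}{343359} = - \frac{836}{101748717}$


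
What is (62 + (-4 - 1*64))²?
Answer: 36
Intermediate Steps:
(62 + (-4 - 1*64))² = (62 + (-4 - 64))² = (62 - 68)² = (-6)² = 36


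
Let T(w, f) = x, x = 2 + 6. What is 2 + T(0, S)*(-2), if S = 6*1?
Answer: -14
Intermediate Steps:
x = 8
S = 6
T(w, f) = 8
2 + T(0, S)*(-2) = 2 + 8*(-2) = 2 - 16 = -14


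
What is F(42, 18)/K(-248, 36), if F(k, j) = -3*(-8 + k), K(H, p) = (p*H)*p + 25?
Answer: 102/321383 ≈ 0.00031738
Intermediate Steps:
K(H, p) = 25 + H*p**2 (K(H, p) = (H*p)*p + 25 = H*p**2 + 25 = 25 + H*p**2)
F(k, j) = 24 - 3*k
F(42, 18)/K(-248, 36) = (24 - 3*42)/(25 - 248*36**2) = (24 - 126)/(25 - 248*1296) = -102/(25 - 321408) = -102/(-321383) = -102*(-1/321383) = 102/321383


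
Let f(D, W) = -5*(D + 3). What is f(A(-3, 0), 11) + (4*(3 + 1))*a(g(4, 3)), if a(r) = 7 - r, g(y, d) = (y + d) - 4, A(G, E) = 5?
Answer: 24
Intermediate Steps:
g(y, d) = -4 + d + y (g(y, d) = (d + y) - 4 = -4 + d + y)
f(D, W) = -15 - 5*D (f(D, W) = -5*(3 + D) = -15 - 5*D)
f(A(-3, 0), 11) + (4*(3 + 1))*a(g(4, 3)) = (-15 - 5*5) + (4*(3 + 1))*(7 - (-4 + 3 + 4)) = (-15 - 25) + (4*4)*(7 - 1*3) = -40 + 16*(7 - 3) = -40 + 16*4 = -40 + 64 = 24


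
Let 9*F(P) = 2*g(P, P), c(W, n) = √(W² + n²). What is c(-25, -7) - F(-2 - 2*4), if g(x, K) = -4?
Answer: 8/9 + √674 ≈ 26.850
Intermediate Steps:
F(P) = -8/9 (F(P) = (2*(-4))/9 = (⅑)*(-8) = -8/9)
c(-25, -7) - F(-2 - 2*4) = √((-25)² + (-7)²) - 1*(-8/9) = √(625 + 49) + 8/9 = √674 + 8/9 = 8/9 + √674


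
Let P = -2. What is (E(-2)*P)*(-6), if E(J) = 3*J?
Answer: -72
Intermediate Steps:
(E(-2)*P)*(-6) = ((3*(-2))*(-2))*(-6) = -6*(-2)*(-6) = 12*(-6) = -72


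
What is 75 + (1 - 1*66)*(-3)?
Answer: 270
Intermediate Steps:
75 + (1 - 1*66)*(-3) = 75 + (1 - 66)*(-3) = 75 - 65*(-3) = 75 + 195 = 270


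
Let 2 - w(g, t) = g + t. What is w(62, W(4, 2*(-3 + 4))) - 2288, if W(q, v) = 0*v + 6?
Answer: -2354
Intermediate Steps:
W(q, v) = 6 (W(q, v) = 0 + 6 = 6)
w(g, t) = 2 - g - t (w(g, t) = 2 - (g + t) = 2 + (-g - t) = 2 - g - t)
w(62, W(4, 2*(-3 + 4))) - 2288 = (2 - 1*62 - 1*6) - 2288 = (2 - 62 - 6) - 2288 = -66 - 2288 = -2354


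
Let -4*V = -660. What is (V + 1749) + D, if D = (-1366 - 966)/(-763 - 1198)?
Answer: 70862/37 ≈ 1915.2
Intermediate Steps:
V = 165 (V = -1/4*(-660) = 165)
D = 44/37 (D = -2332/(-1961) = -2332*(-1/1961) = 44/37 ≈ 1.1892)
(V + 1749) + D = (165 + 1749) + 44/37 = 1914 + 44/37 = 70862/37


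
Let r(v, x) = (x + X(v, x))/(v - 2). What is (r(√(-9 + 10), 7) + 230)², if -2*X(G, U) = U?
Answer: 205209/4 ≈ 51302.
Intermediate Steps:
X(G, U) = -U/2
r(v, x) = x/(2*(-2 + v)) (r(v, x) = (x - x/2)/(v - 2) = (x/2)/(-2 + v) = x/(2*(-2 + v)))
(r(√(-9 + 10), 7) + 230)² = ((½)*7/(-2 + √(-9 + 10)) + 230)² = ((½)*7/(-2 + √1) + 230)² = ((½)*7/(-2 + 1) + 230)² = ((½)*7/(-1) + 230)² = ((½)*7*(-1) + 230)² = (-7/2 + 230)² = (453/2)² = 205209/4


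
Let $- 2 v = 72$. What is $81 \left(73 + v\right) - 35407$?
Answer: $-32410$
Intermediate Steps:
$v = -36$ ($v = \left(- \frac{1}{2}\right) 72 = -36$)
$81 \left(73 + v\right) - 35407 = 81 \left(73 - 36\right) - 35407 = 81 \cdot 37 - 35407 = 2997 - 35407 = -32410$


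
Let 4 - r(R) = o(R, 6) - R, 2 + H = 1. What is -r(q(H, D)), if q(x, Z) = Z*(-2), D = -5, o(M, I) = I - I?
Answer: -14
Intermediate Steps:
o(M, I) = 0
H = -1 (H = -2 + 1 = -1)
q(x, Z) = -2*Z
r(R) = 4 + R (r(R) = 4 - (0 - R) = 4 - (-1)*R = 4 + R)
-r(q(H, D)) = -(4 - 2*(-5)) = -(4 + 10) = -1*14 = -14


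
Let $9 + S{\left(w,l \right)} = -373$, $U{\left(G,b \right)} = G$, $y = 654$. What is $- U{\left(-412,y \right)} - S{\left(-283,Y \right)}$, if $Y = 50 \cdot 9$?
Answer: $794$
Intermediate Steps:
$Y = 450$
$S{\left(w,l \right)} = -382$ ($S{\left(w,l \right)} = -9 - 373 = -382$)
$- U{\left(-412,y \right)} - S{\left(-283,Y \right)} = \left(-1\right) \left(-412\right) - -382 = 412 + 382 = 794$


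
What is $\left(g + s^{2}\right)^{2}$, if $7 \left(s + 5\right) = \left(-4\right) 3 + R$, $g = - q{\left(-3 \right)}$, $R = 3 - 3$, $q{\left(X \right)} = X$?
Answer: $\frac{5550736}{2401} \approx 2311.8$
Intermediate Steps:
$R = 0$ ($R = 3 - 3 = 0$)
$g = 3$ ($g = \left(-1\right) \left(-3\right) = 3$)
$s = - \frac{47}{7}$ ($s = -5 + \frac{\left(-4\right) 3 + 0}{7} = -5 + \frac{-12 + 0}{7} = -5 + \frac{1}{7} \left(-12\right) = -5 - \frac{12}{7} = - \frac{47}{7} \approx -6.7143$)
$\left(g + s^{2}\right)^{2} = \left(3 + \left(- \frac{47}{7}\right)^{2}\right)^{2} = \left(3 + \frac{2209}{49}\right)^{2} = \left(\frac{2356}{49}\right)^{2} = \frac{5550736}{2401}$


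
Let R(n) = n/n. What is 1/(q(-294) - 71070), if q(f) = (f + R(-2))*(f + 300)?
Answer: -1/72828 ≈ -1.3731e-5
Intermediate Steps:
R(n) = 1
q(f) = (1 + f)*(300 + f) (q(f) = (f + 1)*(f + 300) = (1 + f)*(300 + f))
1/(q(-294) - 71070) = 1/((300 + (-294)² + 301*(-294)) - 71070) = 1/((300 + 86436 - 88494) - 71070) = 1/(-1758 - 71070) = 1/(-72828) = -1/72828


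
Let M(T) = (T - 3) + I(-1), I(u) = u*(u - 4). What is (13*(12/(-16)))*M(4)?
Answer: -117/2 ≈ -58.500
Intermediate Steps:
I(u) = u*(-4 + u)
M(T) = 2 + T (M(T) = (T - 3) - (-4 - 1) = (-3 + T) - 1*(-5) = (-3 + T) + 5 = 2 + T)
(13*(12/(-16)))*M(4) = (13*(12/(-16)))*(2 + 4) = (13*(12*(-1/16)))*6 = (13*(-¾))*6 = -39/4*6 = -117/2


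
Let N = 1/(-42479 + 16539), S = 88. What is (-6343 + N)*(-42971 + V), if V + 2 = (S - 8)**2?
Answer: 6017627098233/25940 ≈ 2.3198e+8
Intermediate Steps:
N = -1/25940 (N = 1/(-25940) = -1/25940 ≈ -3.8551e-5)
V = 6398 (V = -2 + (88 - 8)**2 = -2 + 80**2 = -2 + 6400 = 6398)
(-6343 + N)*(-42971 + V) = (-6343 - 1/25940)*(-42971 + 6398) = -164537421/25940*(-36573) = 6017627098233/25940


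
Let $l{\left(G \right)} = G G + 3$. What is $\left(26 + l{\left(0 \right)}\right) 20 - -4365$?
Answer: $4945$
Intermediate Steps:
$l{\left(G \right)} = 3 + G^{2}$ ($l{\left(G \right)} = G^{2} + 3 = 3 + G^{2}$)
$\left(26 + l{\left(0 \right)}\right) 20 - -4365 = \left(26 + \left(3 + 0^{2}\right)\right) 20 - -4365 = \left(26 + \left(3 + 0\right)\right) 20 + 4365 = \left(26 + 3\right) 20 + 4365 = 29 \cdot 20 + 4365 = 580 + 4365 = 4945$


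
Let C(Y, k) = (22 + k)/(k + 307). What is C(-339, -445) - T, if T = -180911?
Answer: 8322047/46 ≈ 1.8091e+5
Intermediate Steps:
C(Y, k) = (22 + k)/(307 + k)
C(-339, -445) - T = (22 - 445)/(307 - 445) - 1*(-180911) = -423/(-138) + 180911 = -1/138*(-423) + 180911 = 141/46 + 180911 = 8322047/46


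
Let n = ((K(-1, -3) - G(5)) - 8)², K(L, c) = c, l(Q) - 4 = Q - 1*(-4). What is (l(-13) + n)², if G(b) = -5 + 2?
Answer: 3481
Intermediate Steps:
l(Q) = 8 + Q (l(Q) = 4 + (Q - 1*(-4)) = 4 + (Q + 4) = 4 + (4 + Q) = 8 + Q)
G(b) = -3
n = 64 (n = ((-3 - 1*(-3)) - 8)² = ((-3 + 3) - 8)² = (0 - 8)² = (-8)² = 64)
(l(-13) + n)² = ((8 - 13) + 64)² = (-5 + 64)² = 59² = 3481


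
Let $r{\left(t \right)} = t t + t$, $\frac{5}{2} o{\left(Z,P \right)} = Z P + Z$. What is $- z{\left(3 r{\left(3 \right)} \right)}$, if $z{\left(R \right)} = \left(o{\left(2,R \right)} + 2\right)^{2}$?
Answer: $- \frac{24964}{25} \approx -998.56$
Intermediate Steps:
$o{\left(Z,P \right)} = \frac{2 Z}{5} + \frac{2 P Z}{5}$ ($o{\left(Z,P \right)} = \frac{2 \left(Z P + Z\right)}{5} = \frac{2 \left(P Z + Z\right)}{5} = \frac{2 \left(Z + P Z\right)}{5} = \frac{2 Z}{5} + \frac{2 P Z}{5}$)
$r{\left(t \right)} = t + t^{2}$ ($r{\left(t \right)} = t^{2} + t = t + t^{2}$)
$z{\left(R \right)} = \left(\frac{14}{5} + \frac{4 R}{5}\right)^{2}$ ($z{\left(R \right)} = \left(\frac{2}{5} \cdot 2 \left(1 + R\right) + 2\right)^{2} = \left(\left(\frac{4}{5} + \frac{4 R}{5}\right) + 2\right)^{2} = \left(\frac{14}{5} + \frac{4 R}{5}\right)^{2}$)
$- z{\left(3 r{\left(3 \right)} \right)} = - \frac{4 \left(7 + 2 \cdot 3 \cdot 3 \left(1 + 3\right)\right)^{2}}{25} = - \frac{4 \left(7 + 2 \cdot 3 \cdot 3 \cdot 4\right)^{2}}{25} = - \frac{4 \left(7 + 2 \cdot 3 \cdot 12\right)^{2}}{25} = - \frac{4 \left(7 + 2 \cdot 36\right)^{2}}{25} = - \frac{4 \left(7 + 72\right)^{2}}{25} = - \frac{4 \cdot 79^{2}}{25} = - \frac{4 \cdot 6241}{25} = \left(-1\right) \frac{24964}{25} = - \frac{24964}{25}$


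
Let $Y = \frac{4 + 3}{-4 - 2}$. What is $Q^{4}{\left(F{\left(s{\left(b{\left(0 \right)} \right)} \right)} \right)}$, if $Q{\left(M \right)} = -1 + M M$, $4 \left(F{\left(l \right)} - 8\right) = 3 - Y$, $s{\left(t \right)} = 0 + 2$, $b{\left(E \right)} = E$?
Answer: $\frac{4680555575930170561}{110075314176} \approx 4.2521 \cdot 10^{7}$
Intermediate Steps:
$Y = - \frac{7}{6}$ ($Y = \frac{7}{-6} = 7 \left(- \frac{1}{6}\right) = - \frac{7}{6} \approx -1.1667$)
$s{\left(t \right)} = 2$
$F{\left(l \right)} = \frac{217}{24}$ ($F{\left(l \right)} = 8 + \frac{3 - - \frac{7}{6}}{4} = 8 + \frac{3 + \frac{7}{6}}{4} = 8 + \frac{1}{4} \cdot \frac{25}{6} = 8 + \frac{25}{24} = \frac{217}{24}$)
$Q{\left(M \right)} = -1 + M^{2}$
$Q^{4}{\left(F{\left(s{\left(b{\left(0 \right)} \right)} \right)} \right)} = \left(-1 + \left(\frac{217}{24}\right)^{2}\right)^{4} = \left(-1 + \frac{47089}{576}\right)^{4} = \left(\frac{46513}{576}\right)^{4} = \frac{4680555575930170561}{110075314176}$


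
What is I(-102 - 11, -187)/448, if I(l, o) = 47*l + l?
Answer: -339/28 ≈ -12.107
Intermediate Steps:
I(l, o) = 48*l
I(-102 - 11, -187)/448 = (48*(-102 - 11))/448 = (48*(-113))*(1/448) = -5424*1/448 = -339/28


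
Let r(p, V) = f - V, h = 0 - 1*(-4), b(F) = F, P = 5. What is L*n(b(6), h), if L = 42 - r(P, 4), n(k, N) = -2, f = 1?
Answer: -90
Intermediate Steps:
h = 4 (h = 0 + 4 = 4)
r(p, V) = 1 - V
L = 45 (L = 42 - (1 - 1*4) = 42 - (1 - 4) = 42 - 1*(-3) = 42 + 3 = 45)
L*n(b(6), h) = 45*(-2) = -90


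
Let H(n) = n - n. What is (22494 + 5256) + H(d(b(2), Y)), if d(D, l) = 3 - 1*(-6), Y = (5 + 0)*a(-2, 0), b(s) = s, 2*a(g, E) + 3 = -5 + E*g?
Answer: 27750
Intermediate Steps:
a(g, E) = -4 + E*g/2 (a(g, E) = -3/2 + (-5 + E*g)/2 = -3/2 + (-5/2 + E*g/2) = -4 + E*g/2)
Y = -20 (Y = (5 + 0)*(-4 + (½)*0*(-2)) = 5*(-4 + 0) = 5*(-4) = -20)
d(D, l) = 9 (d(D, l) = 3 + 6 = 9)
H(n) = 0
(22494 + 5256) + H(d(b(2), Y)) = (22494 + 5256) + 0 = 27750 + 0 = 27750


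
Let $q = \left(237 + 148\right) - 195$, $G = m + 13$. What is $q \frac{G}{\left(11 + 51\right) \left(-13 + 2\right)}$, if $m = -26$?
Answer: $\frac{1235}{341} \approx 3.6217$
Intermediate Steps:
$G = -13$ ($G = -26 + 13 = -13$)
$q = 190$ ($q = 385 - 195 = 190$)
$q \frac{G}{\left(11 + 51\right) \left(-13 + 2\right)} = 190 \left(- \frac{13}{\left(11 + 51\right) \left(-13 + 2\right)}\right) = 190 \left(- \frac{13}{62 \left(-11\right)}\right) = 190 \left(- \frac{13}{-682}\right) = 190 \left(\left(-13\right) \left(- \frac{1}{682}\right)\right) = 190 \cdot \frac{13}{682} = \frac{1235}{341}$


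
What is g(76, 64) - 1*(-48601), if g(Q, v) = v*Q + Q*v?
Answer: 58329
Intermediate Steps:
g(Q, v) = 2*Q*v (g(Q, v) = Q*v + Q*v = 2*Q*v)
g(76, 64) - 1*(-48601) = 2*76*64 - 1*(-48601) = 9728 + 48601 = 58329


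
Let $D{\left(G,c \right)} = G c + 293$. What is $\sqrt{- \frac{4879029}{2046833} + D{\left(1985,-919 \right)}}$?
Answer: $\frac{i \sqrt{7641377405299369815}}{2046833} \approx 1350.5 i$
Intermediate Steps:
$D{\left(G,c \right)} = 293 + G c$
$\sqrt{- \frac{4879029}{2046833} + D{\left(1985,-919 \right)}} = \sqrt{- \frac{4879029}{2046833} + \left(293 + 1985 \left(-919\right)\right)} = \sqrt{\left(-4879029\right) \frac{1}{2046833} + \left(293 - 1824215\right)} = \sqrt{- \frac{4879029}{2046833} - 1823922} = \sqrt{- \frac{3733268618055}{2046833}} = \frac{i \sqrt{7641377405299369815}}{2046833}$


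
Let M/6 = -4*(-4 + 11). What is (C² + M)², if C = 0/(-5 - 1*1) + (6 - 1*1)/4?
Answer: 7091569/256 ≈ 27701.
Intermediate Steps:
C = 5/4 (C = 0/(-5 - 1) + (6 - 1)*(¼) = 0/(-6) + 5*(¼) = 0*(-⅙) + 5/4 = 0 + 5/4 = 5/4 ≈ 1.2500)
M = -168 (M = 6*(-4*(-4 + 11)) = 6*(-4*7) = 6*(-28) = -168)
(C² + M)² = ((5/4)² - 168)² = (25/16 - 168)² = (-2663/16)² = 7091569/256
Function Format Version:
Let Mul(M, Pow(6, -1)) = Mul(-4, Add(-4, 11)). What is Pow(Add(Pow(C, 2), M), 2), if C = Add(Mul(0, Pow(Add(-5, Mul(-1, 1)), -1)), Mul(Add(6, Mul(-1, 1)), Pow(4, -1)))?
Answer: Rational(7091569, 256) ≈ 27701.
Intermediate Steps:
C = Rational(5, 4) (C = Add(Mul(0, Pow(Add(-5, -1), -1)), Mul(Add(6, -1), Rational(1, 4))) = Add(Mul(0, Pow(-6, -1)), Mul(5, Rational(1, 4))) = Add(Mul(0, Rational(-1, 6)), Rational(5, 4)) = Add(0, Rational(5, 4)) = Rational(5, 4) ≈ 1.2500)
M = -168 (M = Mul(6, Mul(-4, Add(-4, 11))) = Mul(6, Mul(-4, 7)) = Mul(6, -28) = -168)
Pow(Add(Pow(C, 2), M), 2) = Pow(Add(Pow(Rational(5, 4), 2), -168), 2) = Pow(Add(Rational(25, 16), -168), 2) = Pow(Rational(-2663, 16), 2) = Rational(7091569, 256)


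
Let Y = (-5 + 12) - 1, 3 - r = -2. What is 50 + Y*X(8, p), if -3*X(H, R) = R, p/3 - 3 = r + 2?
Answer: -10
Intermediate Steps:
r = 5 (r = 3 - 1*(-2) = 3 + 2 = 5)
p = 30 (p = 9 + 3*(5 + 2) = 9 + 3*7 = 9 + 21 = 30)
X(H, R) = -R/3
Y = 6 (Y = 7 - 1 = 6)
50 + Y*X(8, p) = 50 + 6*(-⅓*30) = 50 + 6*(-10) = 50 - 60 = -10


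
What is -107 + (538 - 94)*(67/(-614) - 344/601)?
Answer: -75571475/184507 ≈ -409.59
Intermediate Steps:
-107 + (538 - 94)*(67/(-614) - 344/601) = -107 + 444*(67*(-1/614) - 344*1/601) = -107 + 444*(-67/614 - 344/601) = -107 + 444*(-251483/369014) = -107 - 55829226/184507 = -75571475/184507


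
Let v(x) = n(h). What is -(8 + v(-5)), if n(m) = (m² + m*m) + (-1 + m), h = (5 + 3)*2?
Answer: -535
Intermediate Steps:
h = 16 (h = 8*2 = 16)
n(m) = -1 + m + 2*m² (n(m) = (m² + m²) + (-1 + m) = 2*m² + (-1 + m) = -1 + m + 2*m²)
v(x) = 527 (v(x) = -1 + 16 + 2*16² = -1 + 16 + 2*256 = -1 + 16 + 512 = 527)
-(8 + v(-5)) = -(8 + 527) = -1*535 = -535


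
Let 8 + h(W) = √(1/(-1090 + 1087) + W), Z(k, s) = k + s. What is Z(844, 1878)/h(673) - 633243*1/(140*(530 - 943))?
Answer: 2466783339/52789660 + 1361*√6054/913 ≈ 162.72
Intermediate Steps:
h(W) = -8 + √(-⅓ + W) (h(W) = -8 + √(1/(-1090 + 1087) + W) = -8 + √(1/(-3) + W) = -8 + √(-⅓ + W))
Z(844, 1878)/h(673) - 633243*1/(140*(530 - 943)) = (844 + 1878)/(-8 + √(-3 + 9*673)/3) - 633243*1/(140*(530 - 943)) = 2722/(-8 + √(-3 + 6057)/3) - 633243/((-413*140)) = 2722/(-8 + √6054/3) - 633243/(-57820) = 2722/(-8 + √6054/3) - 633243*(-1/57820) = 2722/(-8 + √6054/3) + 633243/57820 = 633243/57820 + 2722/(-8 + √6054/3)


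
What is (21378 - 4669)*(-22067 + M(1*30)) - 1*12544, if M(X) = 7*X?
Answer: -365221157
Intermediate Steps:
(21378 - 4669)*(-22067 + M(1*30)) - 1*12544 = (21378 - 4669)*(-22067 + 7*(1*30)) - 1*12544 = 16709*(-22067 + 7*30) - 12544 = 16709*(-22067 + 210) - 12544 = 16709*(-21857) - 12544 = -365208613 - 12544 = -365221157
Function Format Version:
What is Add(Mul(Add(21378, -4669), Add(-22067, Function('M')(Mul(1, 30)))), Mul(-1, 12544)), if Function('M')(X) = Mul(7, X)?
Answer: -365221157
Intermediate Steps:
Add(Mul(Add(21378, -4669), Add(-22067, Function('M')(Mul(1, 30)))), Mul(-1, 12544)) = Add(Mul(Add(21378, -4669), Add(-22067, Mul(7, Mul(1, 30)))), Mul(-1, 12544)) = Add(Mul(16709, Add(-22067, Mul(7, 30))), -12544) = Add(Mul(16709, Add(-22067, 210)), -12544) = Add(Mul(16709, -21857), -12544) = Add(-365208613, -12544) = -365221157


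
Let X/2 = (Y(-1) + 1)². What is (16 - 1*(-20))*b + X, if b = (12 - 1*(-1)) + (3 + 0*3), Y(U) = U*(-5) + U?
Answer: 626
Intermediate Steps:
Y(U) = -4*U (Y(U) = -5*U + U = -4*U)
X = 50 (X = 2*(-4*(-1) + 1)² = 2*(4 + 1)² = 2*5² = 2*25 = 50)
b = 16 (b = (12 + 1) + (3 + 0) = 13 + 3 = 16)
(16 - 1*(-20))*b + X = (16 - 1*(-20))*16 + 50 = (16 + 20)*16 + 50 = 36*16 + 50 = 576 + 50 = 626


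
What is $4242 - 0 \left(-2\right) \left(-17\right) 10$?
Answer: $4242$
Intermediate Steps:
$4242 - 0 \left(-2\right) \left(-17\right) 10 = 4242 - 0 \left(-17\right) 10 = 4242 - 0 \cdot 10 = 4242 - 0 = 4242 + 0 = 4242$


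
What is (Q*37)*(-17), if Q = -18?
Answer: 11322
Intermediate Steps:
(Q*37)*(-17) = -18*37*(-17) = -666*(-17) = 11322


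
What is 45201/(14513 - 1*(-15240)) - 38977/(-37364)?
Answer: 2848572845/1111691092 ≈ 2.5624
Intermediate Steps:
45201/(14513 - 1*(-15240)) - 38977/(-37364) = 45201/(14513 + 15240) - 38977*(-1/37364) = 45201/29753 + 38977/37364 = 2848572845/1111691092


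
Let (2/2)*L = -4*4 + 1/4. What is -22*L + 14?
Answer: 721/2 ≈ 360.50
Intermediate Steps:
L = -63/4 (L = -4*4 + 1/4 = -16 + ¼ = -63/4 ≈ -15.750)
-22*L + 14 = -22*(-63/4) + 14 = 693/2 + 14 = 721/2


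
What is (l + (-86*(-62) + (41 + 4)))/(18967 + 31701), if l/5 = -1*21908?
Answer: -104163/50668 ≈ -2.0558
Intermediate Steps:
l = -109540 (l = 5*(-1*21908) = 5*(-21908) = -109540)
(l + (-86*(-62) + (41 + 4)))/(18967 + 31701) = (-109540 + (-86*(-62) + (41 + 4)))/(18967 + 31701) = (-109540 + (5332 + 45))/50668 = (-109540 + 5377)*(1/50668) = -104163*1/50668 = -104163/50668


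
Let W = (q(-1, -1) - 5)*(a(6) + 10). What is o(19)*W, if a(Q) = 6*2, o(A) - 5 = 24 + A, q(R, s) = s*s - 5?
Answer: -9504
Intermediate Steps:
q(R, s) = -5 + s² (q(R, s) = s² - 5 = -5 + s²)
o(A) = 29 + A (o(A) = 5 + (24 + A) = 29 + A)
a(Q) = 12
W = -198 (W = ((-5 + (-1)²) - 5)*(12 + 10) = ((-5 + 1) - 5)*22 = (-4 - 5)*22 = -9*22 = -198)
o(19)*W = (29 + 19)*(-198) = 48*(-198) = -9504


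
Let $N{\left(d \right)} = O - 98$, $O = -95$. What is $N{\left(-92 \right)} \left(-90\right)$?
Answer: $17370$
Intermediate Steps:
$N{\left(d \right)} = -193$ ($N{\left(d \right)} = -95 - 98 = -193$)
$N{\left(-92 \right)} \left(-90\right) = \left(-193\right) \left(-90\right) = 17370$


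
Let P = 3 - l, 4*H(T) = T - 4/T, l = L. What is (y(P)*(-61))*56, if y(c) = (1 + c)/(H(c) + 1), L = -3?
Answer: -10248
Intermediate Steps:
l = -3
H(T) = -1/T + T/4 (H(T) = (T - 4/T)/4 = -1/T + T/4)
P = 6 (P = 3 - 1*(-3) = 3 + 3 = 6)
y(c) = (1 + c)/(1 - 1/c + c/4) (y(c) = (1 + c)/((-1/c + c/4) + 1) = (1 + c)/(1 - 1/c + c/4))
(y(P)*(-61))*56 = ((4*6*(1 + 6)/(-4 + 6² + 4*6))*(-61))*56 = ((4*6*7/(-4 + 36 + 24))*(-61))*56 = ((4*6*7/56)*(-61))*56 = ((4*6*(1/56)*7)*(-61))*56 = (3*(-61))*56 = -183*56 = -10248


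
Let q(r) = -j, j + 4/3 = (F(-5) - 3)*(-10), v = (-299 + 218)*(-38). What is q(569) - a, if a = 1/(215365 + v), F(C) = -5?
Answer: -51552551/655329 ≈ -78.667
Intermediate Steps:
v = 3078 (v = -81*(-38) = 3078)
a = 1/218443 (a = 1/(215365 + 3078) = 1/218443 ≈ 4.5779e-6)
j = 236/3 (j = -4/3 + (-5 - 3)*(-10) = -4/3 - 8*(-10) = -4/3 + 80 = 236/3 ≈ 78.667)
q(r) = -236/3 (q(r) = -1*236/3 = -236/3)
q(569) - a = -236/3 - 1*1/218443 = -236/3 - 1/218443 = -51552551/655329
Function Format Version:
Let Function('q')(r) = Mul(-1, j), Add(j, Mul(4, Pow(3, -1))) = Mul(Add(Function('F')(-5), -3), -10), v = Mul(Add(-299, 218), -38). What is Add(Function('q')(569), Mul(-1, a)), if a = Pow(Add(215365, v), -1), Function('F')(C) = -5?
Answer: Rational(-51552551, 655329) ≈ -78.667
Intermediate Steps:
v = 3078 (v = Mul(-81, -38) = 3078)
a = Rational(1, 218443) (a = Pow(Add(215365, 3078), -1) = Pow(218443, -1) = Rational(1, 218443) ≈ 4.5779e-6)
j = Rational(236, 3) (j = Add(Rational(-4, 3), Mul(Add(-5, -3), -10)) = Add(Rational(-4, 3), Mul(-8, -10)) = Add(Rational(-4, 3), 80) = Rational(236, 3) ≈ 78.667)
Function('q')(r) = Rational(-236, 3) (Function('q')(r) = Mul(-1, Rational(236, 3)) = Rational(-236, 3))
Add(Function('q')(569), Mul(-1, a)) = Add(Rational(-236, 3), Mul(-1, Rational(1, 218443))) = Add(Rational(-236, 3), Rational(-1, 218443)) = Rational(-51552551, 655329)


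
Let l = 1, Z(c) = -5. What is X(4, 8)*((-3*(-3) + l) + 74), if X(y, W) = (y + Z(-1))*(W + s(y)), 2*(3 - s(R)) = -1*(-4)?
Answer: -756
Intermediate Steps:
s(R) = 1 (s(R) = 3 - (-1)*(-4)/2 = 3 - 1/2*4 = 3 - 2 = 1)
X(y, W) = (1 + W)*(-5 + y) (X(y, W) = (y - 5)*(W + 1) = (-5 + y)*(1 + W) = (1 + W)*(-5 + y))
X(4, 8)*((-3*(-3) + l) + 74) = (-5 + 4 - 5*8 + 8*4)*((-3*(-3) + 1) + 74) = (-5 + 4 - 40 + 32)*((9 + 1) + 74) = -9*(10 + 74) = -9*84 = -756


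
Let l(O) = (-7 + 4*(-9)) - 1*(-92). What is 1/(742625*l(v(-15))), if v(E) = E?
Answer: 1/36388625 ≈ 2.7481e-8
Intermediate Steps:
l(O) = 49 (l(O) = (-7 - 36) + 92 = -43 + 92 = 49)
1/(742625*l(v(-15))) = 1/(742625*49) = (1/742625)*(1/49) = 1/36388625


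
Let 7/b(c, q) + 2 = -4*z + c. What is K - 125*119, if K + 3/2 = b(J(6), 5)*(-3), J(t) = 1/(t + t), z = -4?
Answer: -5028761/338 ≈ -14878.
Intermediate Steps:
J(t) = 1/(2*t)
b(c, q) = 7/(14 + c) (b(c, q) = 7/(-2 + (-4*(-4) + c)) = 7/(-2 + (16 + c)) = 7/(14 + c))
K = -1011/338 (K = -3/2 + (7/(14 + (½)/6))*(-3) = -3/2 + (7/(14 + (½)*(⅙)))*(-3) = -3/2 + (7/(14 + 1/12))*(-3) = -3/2 + (7/(169/12))*(-3) = -3/2 + (7*(12/169))*(-3) = -3/2 + (84/169)*(-3) = -3/2 - 252/169 = -1011/338 ≈ -2.9911)
K - 125*119 = -1011/338 - 125*119 = -1011/338 - 14875 = -5028761/338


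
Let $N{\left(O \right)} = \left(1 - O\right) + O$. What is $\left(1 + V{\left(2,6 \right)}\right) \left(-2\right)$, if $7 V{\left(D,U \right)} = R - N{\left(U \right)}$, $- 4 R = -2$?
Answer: $- \frac{13}{7} \approx -1.8571$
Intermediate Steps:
$R = \frac{1}{2}$ ($R = \left(- \frac{1}{4}\right) \left(-2\right) = \frac{1}{2} \approx 0.5$)
$N{\left(O \right)} = 1$
$V{\left(D,U \right)} = - \frac{1}{14}$ ($V{\left(D,U \right)} = \frac{\frac{1}{2} - 1}{7} = \frac{1}{7} \left(- \frac{1}{2}\right) = - \frac{1}{14}$)
$\left(1 + V{\left(2,6 \right)}\right) \left(-2\right) = \left(1 - \frac{1}{14}\right) \left(-2\right) = \frac{13}{14} \left(-2\right) = - \frac{13}{7}$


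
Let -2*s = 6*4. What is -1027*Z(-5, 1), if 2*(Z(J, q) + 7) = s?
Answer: 13351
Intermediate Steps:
s = -12 (s = -3*4 = -½*24 = -12)
Z(J, q) = -13 (Z(J, q) = -7 + (½)*(-12) = -7 - 6 = -13)
-1027*Z(-5, 1) = -1027*(-13) = 13351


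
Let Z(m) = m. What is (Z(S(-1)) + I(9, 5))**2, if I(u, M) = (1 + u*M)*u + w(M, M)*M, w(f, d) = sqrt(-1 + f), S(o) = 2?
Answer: 181476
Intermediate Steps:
I(u, M) = M*sqrt(-1 + M) + u*(1 + M*u) (I(u, M) = (1 + u*M)*u + sqrt(-1 + M)*M = (1 + M*u)*u + M*sqrt(-1 + M) = u*(1 + M*u) + M*sqrt(-1 + M) = M*sqrt(-1 + M) + u*(1 + M*u))
(Z(S(-1)) + I(9, 5))**2 = (2 + (9 + 5*9**2 + 5*sqrt(-1 + 5)))**2 = (2 + (9 + 5*81 + 5*sqrt(4)))**2 = (2 + (9 + 405 + 5*2))**2 = (2 + (9 + 405 + 10))**2 = (2 + 424)**2 = 426**2 = 181476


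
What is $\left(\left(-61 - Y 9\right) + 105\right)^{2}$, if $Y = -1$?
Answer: $2809$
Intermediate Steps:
$\left(\left(-61 - Y 9\right) + 105\right)^{2} = \left(\left(-61 - \left(-1\right) 9\right) + 105\right)^{2} = \left(\left(-61 - -9\right) + 105\right)^{2} = \left(\left(-61 + 9\right) + 105\right)^{2} = \left(-52 + 105\right)^{2} = 53^{2} = 2809$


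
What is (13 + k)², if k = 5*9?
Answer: 3364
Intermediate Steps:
k = 45
(13 + k)² = (13 + 45)² = 58² = 3364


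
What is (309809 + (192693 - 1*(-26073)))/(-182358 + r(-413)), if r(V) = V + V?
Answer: -528575/183184 ≈ -2.8855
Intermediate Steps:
r(V) = 2*V
(309809 + (192693 - 1*(-26073)))/(-182358 + r(-413)) = (309809 + (192693 - 1*(-26073)))/(-182358 + 2*(-413)) = (309809 + (192693 + 26073))/(-182358 - 826) = (309809 + 218766)/(-183184) = 528575*(-1/183184) = -528575/183184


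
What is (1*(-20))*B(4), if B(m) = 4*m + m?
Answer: -400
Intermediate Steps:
B(m) = 5*m
(1*(-20))*B(4) = (1*(-20))*(5*4) = -20*20 = -400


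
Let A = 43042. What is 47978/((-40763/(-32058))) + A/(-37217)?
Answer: 57240921350062/1517076571 ≈ 37731.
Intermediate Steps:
47978/((-40763/(-32058))) + A/(-37217) = 47978/((-40763/(-32058))) + 43042/(-37217) = 47978/((-40763*(-1/32058))) + 43042*(-1/37217) = 47978/(40763/32058) - 43042/37217 = 47978*(32058/40763) - 43042/37217 = 1538078724/40763 - 43042/37217 = 57240921350062/1517076571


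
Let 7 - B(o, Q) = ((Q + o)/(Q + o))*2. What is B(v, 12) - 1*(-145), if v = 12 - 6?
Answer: 150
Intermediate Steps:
v = 6
B(o, Q) = 5 (B(o, Q) = 7 - (Q + o)/(Q + o)*2 = 7 - 2 = 5)
B(v, 12) - 1*(-145) = 5 - 1*(-145) = 5 + 145 = 150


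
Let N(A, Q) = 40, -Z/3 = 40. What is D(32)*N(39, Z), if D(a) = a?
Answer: 1280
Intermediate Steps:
Z = -120 (Z = -3*40 = -120)
D(32)*N(39, Z) = 32*40 = 1280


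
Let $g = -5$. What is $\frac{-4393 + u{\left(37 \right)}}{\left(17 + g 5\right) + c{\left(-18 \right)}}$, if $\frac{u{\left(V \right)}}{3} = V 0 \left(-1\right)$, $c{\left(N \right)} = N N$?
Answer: $- \frac{4393}{316} \approx -13.902$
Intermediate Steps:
$c{\left(N \right)} = N^{2}$
$u{\left(V \right)} = 0$ ($u{\left(V \right)} = 3 V 0 \left(-1\right) = 3 \cdot 0 \left(-1\right) = 3 \cdot 0 = 0$)
$\frac{-4393 + u{\left(37 \right)}}{\left(17 + g 5\right) + c{\left(-18 \right)}} = \frac{-4393 + 0}{\left(17 - 25\right) + \left(-18\right)^{2}} = - \frac{4393}{\left(17 - 25\right) + 324} = - \frac{4393}{-8 + 324} = - \frac{4393}{316}$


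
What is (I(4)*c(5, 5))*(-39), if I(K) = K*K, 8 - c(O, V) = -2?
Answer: -6240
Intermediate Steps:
c(O, V) = 10 (c(O, V) = 8 - 1*(-2) = 8 + 2 = 10)
I(K) = K²
(I(4)*c(5, 5))*(-39) = (4²*10)*(-39) = (16*10)*(-39) = 160*(-39) = -6240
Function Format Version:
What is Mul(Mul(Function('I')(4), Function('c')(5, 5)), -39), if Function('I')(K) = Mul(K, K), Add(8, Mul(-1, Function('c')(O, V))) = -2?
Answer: -6240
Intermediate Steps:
Function('c')(O, V) = 10 (Function('c')(O, V) = Add(8, Mul(-1, -2)) = Add(8, 2) = 10)
Function('I')(K) = Pow(K, 2)
Mul(Mul(Function('I')(4), Function('c')(5, 5)), -39) = Mul(Mul(Pow(4, 2), 10), -39) = Mul(Mul(16, 10), -39) = Mul(160, -39) = -6240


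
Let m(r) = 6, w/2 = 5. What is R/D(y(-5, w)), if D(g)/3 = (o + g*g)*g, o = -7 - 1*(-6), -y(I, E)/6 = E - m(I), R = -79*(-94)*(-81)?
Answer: 33417/2300 ≈ 14.529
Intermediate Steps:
w = 10 (w = 2*5 = 10)
R = -601506 (R = 7426*(-81) = -601506)
y(I, E) = 36 - 6*E (y(I, E) = -6*(E - 1*6) = -6*(E - 6) = -6*(-6 + E) = 36 - 6*E)
o = -1 (o = -7 + 6 = -1)
D(g) = 3*g*(-1 + g²) (D(g) = 3*((-1 + g*g)*g) = 3*((-1 + g²)*g) = 3*(g*(-1 + g²)) = 3*g*(-1 + g²))
R/D(y(-5, w)) = -601506*1/(3*(-1 + (36 - 6*10)²)*(36 - 6*10)) = -601506*1/(3*(-1 + (36 - 60)²)*(36 - 60)) = -601506*(-1/(72*(-1 + (-24)²))) = -601506*(-1/(72*(-1 + 576))) = -601506/(3*(-24)*575) = -601506/(-41400) = -601506*(-1/41400) = 33417/2300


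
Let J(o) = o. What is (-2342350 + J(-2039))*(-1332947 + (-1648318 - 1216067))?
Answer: 9840178970148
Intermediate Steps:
(-2342350 + J(-2039))*(-1332947 + (-1648318 - 1216067)) = (-2342350 - 2039)*(-1332947 + (-1648318 - 1216067)) = -2344389*(-1332947 - 2864385) = -2344389*(-4197332) = 9840178970148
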